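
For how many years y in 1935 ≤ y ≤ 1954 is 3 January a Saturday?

Day of week of January 3 in each year:
1935: Thu, 1936: Fri, 1937: Sun, 1938: Mon, 1939: Tue, 1940: Wed, 1941: Fri, 1942: Sat ✓, 1943: Sun, 1944: Mon, 1945: Wed, 1946: Thu, 1947: Fri, 1948: Sat ✓, 1949: Mon, 1950: Tue, 1951: Wed, 1952: Thu, 1953: Sat ✓, 1954: Sun
Saturdays: 1942, 1948, 1953.

3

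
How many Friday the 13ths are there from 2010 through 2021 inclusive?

21

Friday-the-13ths by year:
2010: Aug
2011: May
2012: Jan, Apr, Jul
2013: Sep, Dec
2014: Jun
2015: Feb, Mar, Nov
2016: May
2017: Jan, Oct
2018: Apr, Jul
2019: Sep, Dec
2020: Mar, Nov
2021: Aug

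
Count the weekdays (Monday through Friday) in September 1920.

1920-09-01 is a Wednesday.
The range spans 30 days (inclusive of both endpoints).
30 = 7 × 4 + 2, so there are 4 full weeks plus 2 extra days.
Each full week contributes 5 weekdays (Mon–Fri): 4 × 5 = 20.
The 2 extra days are Wednesday, Thursday — 2 of them qualify.
Total: 20 + 2 = 22.

22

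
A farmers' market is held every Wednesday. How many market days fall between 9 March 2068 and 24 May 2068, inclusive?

11 Wednesdays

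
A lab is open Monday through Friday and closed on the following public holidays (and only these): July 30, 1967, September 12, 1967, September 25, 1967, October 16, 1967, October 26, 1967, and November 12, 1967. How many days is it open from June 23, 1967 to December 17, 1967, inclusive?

June 23, 1967 is a Friday.
That's 178 days from start to end, counting both.
178 = 7 × 25 + 3, so there are 25 full weeks plus 3 extra days.
Each full week contributes 5 weekdays (Mon–Fri): 25 × 5 = 125.
The 3 extra days are Fri, Sat, Sun — 1 of them qualifies.
Total: 125 + 1 = 126.
Holidays: July 30, 1967 (Sun); September 12, 1967 (Tue); September 25, 1967 (Mon); October 16, 1967 (Mon); October 26, 1967 (Thu); November 12, 1967 (Sun).
4 of the 6 holidays fall on weekdays; the rest are weekends and were already excluded.
Business days: 126 − 4 = 122.

122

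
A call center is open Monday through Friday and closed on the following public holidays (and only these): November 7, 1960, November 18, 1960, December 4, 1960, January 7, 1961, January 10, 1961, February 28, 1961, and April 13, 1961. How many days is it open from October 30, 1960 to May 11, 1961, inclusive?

134

October 30, 1960 is a Sunday.
The range spans 194 days (inclusive of both endpoints).
194 = 7 × 27 + 5, so there are 27 full weeks plus 5 extra days.
Each full week contributes 5 weekdays (Mon–Fri): 27 × 5 = 135.
The 5 extra days are Sunday, Monday, Tuesday, Wednesday, Thursday — 4 of them qualify.
Total: 135 + 4 = 139.
Holidays: November 7, 1960 (Mon); November 18, 1960 (Fri); December 4, 1960 (Sun); January 7, 1961 (Sat); January 10, 1961 (Tue); February 28, 1961 (Tue); April 13, 1961 (Thu).
5 of the 7 holidays fall on weekdays; the rest are weekends and were already excluded.
Business days: 139 − 5 = 134.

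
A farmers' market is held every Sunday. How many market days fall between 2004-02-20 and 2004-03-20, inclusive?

4

2004-02-20 is a Friday.
From 2004-02-20 to 2004-03-20 is 30 days inclusive.
30 = 7 × 4 + 2, so there are 4 full weeks plus 2 extra days.
Each full week contributes one Sunday: 4 so far.
The 2 extra days are Fri, Sat — none qualify.
Total: 4 + 0 = 4.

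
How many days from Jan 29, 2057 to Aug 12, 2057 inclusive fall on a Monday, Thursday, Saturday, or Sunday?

112

Jan 29, 2057 is a Monday.
The range spans 196 days (inclusive of both endpoints).
196 = 7 × 28, so the span is exactly 28 full weeks.
Each full week contributes 4 days from the set (Mon, Thu, Sat, Sun): 28 × 4 = 112.
Total: 112.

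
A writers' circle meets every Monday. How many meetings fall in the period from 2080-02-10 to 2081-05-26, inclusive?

2080-02-10 is a Saturday.
The range spans 472 days (inclusive of both endpoints).
472 = 7 × 67 + 3, so there are 67 full weeks plus 3 extra days.
Each full week contributes one Monday: 67 so far.
The 3 extra days are Sat, Sun, Mon — 1 of them qualifies.
Total: 67 + 1 = 68.

68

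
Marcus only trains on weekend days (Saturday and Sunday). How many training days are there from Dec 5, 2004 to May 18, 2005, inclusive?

Dec 5, 2004 is a Sunday.
From Dec 5, 2004 to May 18, 2005 is 165 days inclusive.
165 = 7 × 23 + 4, so there are 23 full weeks plus 4 extra days.
Each full week contributes 2 weekend days (Sat, Sun): 23 × 2 = 46.
The 4 extra days are Sun, Mon, Tue, Wed — 1 of them qualifies.
Total: 46 + 1 = 47.

47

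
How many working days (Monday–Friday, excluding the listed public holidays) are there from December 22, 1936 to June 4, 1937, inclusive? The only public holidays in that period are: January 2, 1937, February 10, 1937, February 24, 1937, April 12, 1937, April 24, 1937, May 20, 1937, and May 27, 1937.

114 working days

December 22, 1936 is a Tuesday.
From December 22, 1936 to June 4, 1937 is 165 days inclusive.
165 = 7 × 23 + 4, so there are 23 full weeks plus 4 extra days.
Each full week contributes 5 weekdays (Mon–Fri): 23 × 5 = 115.
The 4 extra days are Tue, Wed, Thu, Fri — 4 of them qualify.
Total: 115 + 4 = 119.
Holidays: January 2, 1937 (Sat); February 10, 1937 (Wed); February 24, 1937 (Wed); April 12, 1937 (Mon); April 24, 1937 (Sat); May 20, 1937 (Thu); May 27, 1937 (Thu).
5 of the 7 holidays fall on weekdays; the rest are weekends and were already excluded.
Business days: 119 − 5 = 114.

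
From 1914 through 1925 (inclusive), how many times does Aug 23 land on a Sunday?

2

Day of week of August 23 in each year:
1914: Sun ✓, 1915: Mon, 1916: Wed, 1917: Thu, 1918: Fri, 1919: Sat, 1920: Mon, 1921: Tue, 1922: Wed, 1923: Thu, 1924: Sat, 1925: Sun ✓
Sundays: 1914, 1925.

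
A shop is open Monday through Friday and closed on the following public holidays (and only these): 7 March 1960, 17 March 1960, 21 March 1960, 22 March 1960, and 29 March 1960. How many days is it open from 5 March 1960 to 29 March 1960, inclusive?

12

5 March 1960 is a Saturday.
The range spans 25 days (inclusive of both endpoints).
25 = 7 × 3 + 4, so there are 3 full weeks plus 4 extra days.
Each full week contributes 5 weekdays (Mon–Fri): 3 × 5 = 15.
The 4 extra days are Sat, Sun, Mon, Tue — 2 of them qualify.
Total: 15 + 2 = 17.
Holidays: 7 March 1960 (Mon); 17 March 1960 (Thu); 21 March 1960 (Mon); 22 March 1960 (Tue); 29 March 1960 (Tue).
All 5 holidays fall on weekdays, so subtract 5.
Business days: 17 − 5 = 12.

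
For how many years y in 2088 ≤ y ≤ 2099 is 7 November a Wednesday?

2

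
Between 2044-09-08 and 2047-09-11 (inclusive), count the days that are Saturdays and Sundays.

314

2044-09-08 is a Thursday.
The range spans 1099 days (inclusive of both endpoints).
1099 = 7 × 157, so the span is exactly 157 full weeks.
Each full week contributes 2 days from the set (Sat, Sun): 157 × 2 = 314.
Total: 314.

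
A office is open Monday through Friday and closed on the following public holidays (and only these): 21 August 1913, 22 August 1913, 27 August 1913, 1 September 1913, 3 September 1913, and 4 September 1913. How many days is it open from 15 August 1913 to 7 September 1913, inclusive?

10 business days

15 August 1913 is a Friday.
From 15 August 1913 to 7 September 1913 is 24 days inclusive.
24 = 7 × 3 + 3, so there are 3 full weeks plus 3 extra days.
Each full week contributes 5 weekdays (Mon–Fri): 3 × 5 = 15.
The 3 extra days are Fri, Sat, Sun — 1 of them qualifies.
Total: 15 + 1 = 16.
Holidays: 21 August 1913 (Thu); 22 August 1913 (Fri); 27 August 1913 (Wed); 1 September 1913 (Mon); 3 September 1913 (Wed); 4 September 1913 (Thu).
All 6 holidays fall on weekdays, so subtract 6.
Business days: 16 − 6 = 10.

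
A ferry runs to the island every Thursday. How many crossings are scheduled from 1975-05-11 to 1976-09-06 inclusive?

1975-05-11 is a Sunday.
That's 485 days from start to end, counting both.
485 = 7 × 69 + 2, so there are 69 full weeks plus 2 extra days.
Each full week contributes one Thursday: 69 so far.
The 2 extra days are Sunday, Monday — none qualify.
Total: 69 + 0 = 69.

69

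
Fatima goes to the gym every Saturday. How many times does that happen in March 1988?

1 March 1988 is a Tuesday.
From 1 March 1988 to 31 March 1988 is 31 days inclusive.
31 = 7 × 4 + 3, so there are 4 full weeks plus 3 extra days.
Each full week contributes one Saturday: 4 so far.
The 3 extra days are Tuesday, Wednesday, Thursday — none qualify.
Total: 4 + 0 = 4.

4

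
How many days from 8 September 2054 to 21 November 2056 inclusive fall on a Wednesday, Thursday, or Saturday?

8 September 2054 is a Tuesday.
The range spans 806 days (inclusive of both endpoints).
806 = 7 × 115 + 1, so there are 115 full weeks plus 1 extra day.
Each full week contributes 3 days from the set (Wed, Thu, Sat): 115 × 3 = 345.
The 1 extra day is Tuesday — none qualify.
Total: 345 + 0 = 345.

345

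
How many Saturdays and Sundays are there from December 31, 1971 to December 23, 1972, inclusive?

103

December 31, 1971 is a Friday.
From December 31, 1971 to December 23, 1972 is 359 days inclusive.
359 = 7 × 51 + 2, so there are 51 full weeks plus 2 extra days.
Each full week contributes 2 weekend days (Sat, Sun): 51 × 2 = 102.
The 2 extra days are Friday, Saturday — 1 of them qualifies.
Total: 102 + 1 = 103.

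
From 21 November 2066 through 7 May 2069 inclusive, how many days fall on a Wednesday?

128 Wednesdays

21 November 2066 is a Sunday.
The range spans 899 days (inclusive of both endpoints).
899 = 7 × 128 + 3, so there are 128 full weeks plus 3 extra days.
Each full week contributes one Wednesday: 128 so far.
The 3 extra days are Sunday, Monday, Tuesday — none qualify.
Total: 128 + 0 = 128.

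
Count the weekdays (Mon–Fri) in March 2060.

23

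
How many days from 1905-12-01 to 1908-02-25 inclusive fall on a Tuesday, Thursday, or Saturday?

350

1905-12-01 is a Friday.
The range spans 817 days (inclusive of both endpoints).
817 = 7 × 116 + 5, so there are 116 full weeks plus 5 extra days.
Each full week contributes 3 days from the set (Tue, Thu, Sat): 116 × 3 = 348.
The 5 extra days are Fri, Sat, Sun, Mon, Tue — 2 of them qualify.
Total: 348 + 2 = 350.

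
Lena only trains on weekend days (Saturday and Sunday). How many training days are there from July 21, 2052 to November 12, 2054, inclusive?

241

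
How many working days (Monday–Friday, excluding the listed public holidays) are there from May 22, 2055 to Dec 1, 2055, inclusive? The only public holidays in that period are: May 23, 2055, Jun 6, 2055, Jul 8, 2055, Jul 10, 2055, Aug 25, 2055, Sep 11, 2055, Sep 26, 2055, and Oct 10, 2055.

May 22, 2055 is a Saturday.
The range spans 194 days (inclusive of both endpoints).
194 = 7 × 27 + 5, so there are 27 full weeks plus 5 extra days.
Each full week contributes 5 weekdays (Mon–Fri): 27 × 5 = 135.
The 5 extra days are Saturday, Sunday, Monday, Tuesday, Wednesday — 3 of them qualify.
Total: 135 + 3 = 138.
Holidays: May 23, 2055 (Sun); Jun 6, 2055 (Sun); Jul 8, 2055 (Thu); Jul 10, 2055 (Sat); Aug 25, 2055 (Wed); Sep 11, 2055 (Sat); Sep 26, 2055 (Sun); Oct 10, 2055 (Sun).
2 of the 8 holidays fall on weekdays; the rest are weekends and were already excluded.
Business days: 138 − 2 = 136.

136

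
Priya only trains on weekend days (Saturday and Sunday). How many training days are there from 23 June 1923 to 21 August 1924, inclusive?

122

23 June 1923 is a Saturday.
The range spans 426 days (inclusive of both endpoints).
426 = 7 × 60 + 6, so there are 60 full weeks plus 6 extra days.
Each full week contributes 2 weekend days (Sat, Sun): 60 × 2 = 120.
The 6 extra days are Sat, Sun, Mon, Tue, Wed, Thu — 2 of them qualify.
Total: 120 + 2 = 122.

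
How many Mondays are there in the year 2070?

52

Jan 1, 2070 is a Wednesday.
From Jan 1, 2070 to Dec 31, 2070 is 365 days inclusive.
365 = 7 × 52 + 1, so there are 52 full weeks plus 1 extra day.
Each full week contributes one Monday: 52 so far.
The 1 extra day is Wednesday — none qualify.
Total: 52 + 0 = 52.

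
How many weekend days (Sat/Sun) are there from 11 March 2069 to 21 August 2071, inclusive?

11 March 2069 is a Monday.
The range spans 894 days (inclusive of both endpoints).
894 = 7 × 127 + 5, so there are 127 full weeks plus 5 extra days.
Each full week contributes 2 weekend days (Sat, Sun): 127 × 2 = 254.
The 5 extra days are Monday, Tuesday, Wednesday, Thursday, Friday — none qualify.
Total: 254 + 0 = 254.

254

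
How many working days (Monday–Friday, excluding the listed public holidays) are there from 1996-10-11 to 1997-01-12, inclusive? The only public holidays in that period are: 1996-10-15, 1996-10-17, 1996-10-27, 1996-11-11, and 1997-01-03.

62 working days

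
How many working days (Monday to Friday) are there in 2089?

2089-01-01 is a Saturday.
That's 365 days from start to end, counting both.
365 = 7 × 52 + 1, so there are 52 full weeks plus 1 extra day.
Each full week contributes 5 weekdays (Mon–Fri): 52 × 5 = 260.
The 1 extra day is Saturday — none qualify.
Total: 260 + 0 = 260.

260 weekdays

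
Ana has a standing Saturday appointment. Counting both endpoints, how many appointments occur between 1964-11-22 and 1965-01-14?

1964-11-22 is a Sunday.
That's 54 days from start to end, counting both.
54 = 7 × 7 + 5, so there are 7 full weeks plus 5 extra days.
Each full week contributes one Saturday: 7 so far.
The 5 extra days are Sun, Mon, Tue, Wed, Thu — none qualify.
Total: 7 + 0 = 7.

7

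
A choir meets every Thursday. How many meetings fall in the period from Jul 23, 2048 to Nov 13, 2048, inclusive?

Jul 23, 2048 is a Thursday.
The range spans 114 days (inclusive of both endpoints).
114 = 7 × 16 + 2, so there are 16 full weeks plus 2 extra days.
Each full week contributes one Thursday: 16 so far.
The 2 extra days are Thu, Fri — 1 of them qualifies.
Total: 16 + 1 = 17.

17 Thursdays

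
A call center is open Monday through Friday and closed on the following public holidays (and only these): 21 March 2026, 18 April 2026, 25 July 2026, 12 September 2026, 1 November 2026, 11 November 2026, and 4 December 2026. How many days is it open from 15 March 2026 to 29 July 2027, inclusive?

357 working days

15 March 2026 is a Sunday.
The range spans 502 days (inclusive of both endpoints).
502 = 7 × 71 + 5, so there are 71 full weeks plus 5 extra days.
Each full week contributes 5 weekdays (Mon–Fri): 71 × 5 = 355.
The 5 extra days are Sunday, Monday, Tuesday, Wednesday, Thursday — 4 of them qualify.
Total: 355 + 4 = 359.
Holidays: 21 March 2026 (Sat); 18 April 2026 (Sat); 25 July 2026 (Sat); 12 September 2026 (Sat); 1 November 2026 (Sun); 11 November 2026 (Wed); 4 December 2026 (Fri).
2 of the 7 holidays fall on weekdays; the rest are weekends and were already excluded.
Business days: 359 − 2 = 357.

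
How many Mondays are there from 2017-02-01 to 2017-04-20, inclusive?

2017-02-01 is a Wednesday.
That's 79 days from start to end, counting both.
79 = 7 × 11 + 2, so there are 11 full weeks plus 2 extra days.
Each full week contributes one Monday: 11 so far.
The 2 extra days are Wed, Thu — none qualify.
Total: 11 + 0 = 11.

11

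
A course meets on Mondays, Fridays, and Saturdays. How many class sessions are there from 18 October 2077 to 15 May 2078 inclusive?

18 October 2077 is a Monday.
The range spans 210 days (inclusive of both endpoints).
210 = 7 × 30, so the span is exactly 30 full weeks.
Each full week contributes 3 days from the set (Mon, Fri, Sat): 30 × 3 = 90.

90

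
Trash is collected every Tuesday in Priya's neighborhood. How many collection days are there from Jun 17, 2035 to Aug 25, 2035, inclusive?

Jun 17, 2035 is a Sunday.
From Jun 17, 2035 to Aug 25, 2035 is 70 days inclusive.
70 = 7 × 10, so the span is exactly 10 full weeks.
Each full week contributes one Tuesday: 10 so far.
Total: 10.

10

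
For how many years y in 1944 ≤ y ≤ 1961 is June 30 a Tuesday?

2

Day of week of June 30 in each year:
1944: Fri, 1945: Sat, 1946: Sun, 1947: Mon, 1948: Wed, 1949: Thu, 1950: Fri, 1951: Sat, 1952: Mon, 1953: Tue ✓, 1954: Wed, 1955: Thu, 1956: Sat, 1957: Sun, 1958: Mon, 1959: Tue ✓, 1960: Thu, 1961: Fri
Tuesdays: 1953, 1959.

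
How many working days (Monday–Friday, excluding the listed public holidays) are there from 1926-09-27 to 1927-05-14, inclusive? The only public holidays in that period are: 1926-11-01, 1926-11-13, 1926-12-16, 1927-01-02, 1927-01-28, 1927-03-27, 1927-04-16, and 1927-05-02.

1926-09-27 is a Monday.
The range spans 230 days (inclusive of both endpoints).
230 = 7 × 32 + 6, so there are 32 full weeks plus 6 extra days.
Each full week contributes 5 weekdays (Mon–Fri): 32 × 5 = 160.
The 6 extra days are Mon, Tue, Wed, Thu, Fri, Sat — 5 of them qualify.
Total: 160 + 5 = 165.
Holidays: 1926-11-01 (Mon); 1926-11-13 (Sat); 1926-12-16 (Thu); 1927-01-02 (Sun); 1927-01-28 (Fri); 1927-03-27 (Sun); 1927-04-16 (Sat); 1927-05-02 (Mon).
4 of the 8 holidays fall on weekdays; the rest are weekends and were already excluded.
Business days: 165 − 4 = 161.

161 working days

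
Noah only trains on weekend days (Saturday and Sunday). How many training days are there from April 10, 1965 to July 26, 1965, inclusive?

April 10, 1965 is a Saturday.
That's 108 days from start to end, counting both.
108 = 7 × 15 + 3, so there are 15 full weeks plus 3 extra days.
Each full week contributes 2 weekend days (Sat, Sun): 15 × 2 = 30.
The 3 extra days are Sat, Sun, Mon — 2 of them qualify.
Total: 30 + 2 = 32.

32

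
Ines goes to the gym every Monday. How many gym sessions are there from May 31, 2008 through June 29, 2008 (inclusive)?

4 Mondays

May 31, 2008 is a Saturday.
The range spans 30 days (inclusive of both endpoints).
30 = 7 × 4 + 2, so there are 4 full weeks plus 2 extra days.
Each full week contributes one Monday: 4 so far.
The 2 extra days are Sat, Sun — none qualify.
Total: 4 + 0 = 4.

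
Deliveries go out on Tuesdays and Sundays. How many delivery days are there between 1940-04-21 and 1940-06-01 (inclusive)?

12

1940-04-21 is a Sunday.
From 1940-04-21 to 1940-06-01 is 42 days inclusive.
42 = 7 × 6, so the span is exactly 6 full weeks.
Each full week contributes 2 days from the set (Tue, Sun): 6 × 2 = 12.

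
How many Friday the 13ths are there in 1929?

2

The 13th falls on a Friday when the month's 13th has weekday Fri.
Jan 13 is Sun; Feb 13 is Wed; Mar 13 is Wed; Apr 13 is Sat; May 13 is Mon; Jun 13 is Thu; Jul 13 is Sat; Aug 13 is Tue; Sep 13 is Fri ✓; Oct 13 is Sun; Nov 13 is Wed; Dec 13 is Fri ✓.
Friday the 13ths: Sep, Dec.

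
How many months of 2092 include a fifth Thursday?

4

A month has five Thursdays exactly when Thursday falls within its first (length − 28) days.
Jan: 31 days, starts Tue → 5 of Tue, Wed, Thu ✓
Feb: 29 days, starts Fri → 5 of Fri
Mar: 31 days, starts Sat → 5 of Sat, Sun, Mon
Apr: 30 days, starts Tue → 5 of Tue, Wed
May: 31 days, starts Thu → 5 of Thu, Fri, Sat ✓
Jun: 30 days, starts Sun → 5 of Sun, Mon
Jul: 31 days, starts Tue → 5 of Tue, Wed, Thu ✓
Aug: 31 days, starts Fri → 5 of Fri, Sat, Sun
Sep: 30 days, starts Mon → 5 of Mon, Tue
Oct: 31 days, starts Wed → 5 of Wed, Thu, Fri ✓
Nov: 30 days, starts Sat → 5 of Sat, Sun
Dec: 31 days, starts Mon → 5 of Mon, Tue, Wed
Months with five Thursdays: Jan, May, Jul, Oct.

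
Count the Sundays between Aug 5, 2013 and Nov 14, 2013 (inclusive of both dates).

Aug 5, 2013 is a Monday.
The range spans 102 days (inclusive of both endpoints).
102 = 7 × 14 + 4, so there are 14 full weeks plus 4 extra days.
Each full week contributes one Sunday: 14 so far.
The 4 extra days are Mon, Tue, Wed, Thu — none qualify.
Total: 14 + 0 = 14.

14 Sundays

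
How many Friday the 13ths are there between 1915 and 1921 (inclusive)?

Friday-the-13ths by year:
1915: Aug
1916: Oct
1917: Apr, Jul
1918: Sep, Dec
1919: Jun
1920: Feb, Aug
1921: May

10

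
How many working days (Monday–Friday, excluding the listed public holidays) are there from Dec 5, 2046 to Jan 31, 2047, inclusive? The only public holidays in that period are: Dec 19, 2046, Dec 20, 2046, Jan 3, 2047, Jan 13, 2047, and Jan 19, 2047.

Dec 5, 2046 is a Wednesday.
From Dec 5, 2046 to Jan 31, 2047 is 58 days inclusive.
58 = 7 × 8 + 2, so there are 8 full weeks plus 2 extra days.
Each full week contributes 5 weekdays (Mon–Fri): 8 × 5 = 40.
The 2 extra days are Wednesday, Thursday — 2 of them qualify.
Total: 40 + 2 = 42.
Holidays: Dec 19, 2046 (Wed); Dec 20, 2046 (Thu); Jan 3, 2047 (Thu); Jan 13, 2047 (Sun); Jan 19, 2047 (Sat).
3 of the 5 holidays fall on weekdays; the rest are weekends and were already excluded.
Business days: 42 − 3 = 39.

39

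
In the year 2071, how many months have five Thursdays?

5

A month has five Thursdays exactly when Thursday falls within its first (length − 28) days.
Jan: 31 days, starts Thu → 5 of Thu, Fri, Sat ✓
Feb: 28 days, starts Sun → 5 of (none)
Mar: 31 days, starts Sun → 5 of Sun, Mon, Tue
Apr: 30 days, starts Wed → 5 of Wed, Thu ✓
May: 31 days, starts Fri → 5 of Fri, Sat, Sun
Jun: 30 days, starts Mon → 5 of Mon, Tue
Jul: 31 days, starts Wed → 5 of Wed, Thu, Fri ✓
Aug: 31 days, starts Sat → 5 of Sat, Sun, Mon
Sep: 30 days, starts Tue → 5 of Tue, Wed
Oct: 31 days, starts Thu → 5 of Thu, Fri, Sat ✓
Nov: 30 days, starts Sun → 5 of Sun, Mon
Dec: 31 days, starts Tue → 5 of Tue, Wed, Thu ✓
Months with five Thursdays: Jan, Apr, Jul, Oct, Dec.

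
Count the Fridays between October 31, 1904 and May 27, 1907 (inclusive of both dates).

134

October 31, 1904 is a Monday.
From October 31, 1904 to May 27, 1907 is 939 days inclusive.
939 = 7 × 134 + 1, so there are 134 full weeks plus 1 extra day.
Each full week contributes one Friday: 134 so far.
The 1 extra day is Mon — none qualify.
Total: 134 + 0 = 134.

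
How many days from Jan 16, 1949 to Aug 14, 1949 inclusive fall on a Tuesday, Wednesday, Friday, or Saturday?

120

Jan 16, 1949 is a Sunday.
That's 211 days from start to end, counting both.
211 = 7 × 30 + 1, so there are 30 full weeks plus 1 extra day.
Each full week contributes 4 days from the set (Tue, Wed, Fri, Sat): 30 × 4 = 120.
The 1 extra day is Sunday — none qualify.
Total: 120 + 0 = 120.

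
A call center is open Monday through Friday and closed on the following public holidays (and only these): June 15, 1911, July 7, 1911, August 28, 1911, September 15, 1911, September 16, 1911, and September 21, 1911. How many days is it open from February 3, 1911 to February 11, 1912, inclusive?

261

February 3, 1911 is a Friday.
That's 374 days from start to end, counting both.
374 = 7 × 53 + 3, so there are 53 full weeks plus 3 extra days.
Each full week contributes 5 weekdays (Mon–Fri): 53 × 5 = 265.
The 3 extra days are Fri, Sat, Sun — 1 of them qualifies.
Total: 265 + 1 = 266.
Holidays: June 15, 1911 (Thu); July 7, 1911 (Fri); August 28, 1911 (Mon); September 15, 1911 (Fri); September 16, 1911 (Sat); September 21, 1911 (Thu).
5 of the 6 holidays fall on weekdays; the rest are weekends and were already excluded.
Business days: 266 − 5 = 261.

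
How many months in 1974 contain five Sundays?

A month has five Sundays exactly when Sunday falls within its first (length − 28) days.
Jan: 31 days, starts Tue → 5 of Tue, Wed, Thu
Feb: 28 days, starts Fri → 5 of (none)
Mar: 31 days, starts Fri → 5 of Fri, Sat, Sun ✓
Apr: 30 days, starts Mon → 5 of Mon, Tue
May: 31 days, starts Wed → 5 of Wed, Thu, Fri
Jun: 30 days, starts Sat → 5 of Sat, Sun ✓
Jul: 31 days, starts Mon → 5 of Mon, Tue, Wed
Aug: 31 days, starts Thu → 5 of Thu, Fri, Sat
Sep: 30 days, starts Sun → 5 of Sun, Mon ✓
Oct: 31 days, starts Tue → 5 of Tue, Wed, Thu
Nov: 30 days, starts Fri → 5 of Fri, Sat
Dec: 31 days, starts Sun → 5 of Sun, Mon, Tue ✓
Months with five Sundays: Mar, Jun, Sep, Dec.

4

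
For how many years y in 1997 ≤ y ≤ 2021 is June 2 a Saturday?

4

Day of week of June 2 in each year:
1997: Mon, 1998: Tue, 1999: Wed, 2000: Fri, 2001: Sat ✓, 2002: Sun, 2003: Mon, 2004: Wed, 2005: Thu, 2006: Fri, 2007: Sat ✓, 2008: Mon, 2009: Tue, 2010: Wed, 2011: Thu, 2012: Sat ✓, 2013: Sun, 2014: Mon, 2015: Tue, 2016: Thu, 2017: Fri, 2018: Sat ✓, 2019: Sun, 2020: Tue, 2021: Wed
Saturdays: 2001, 2007, 2012, 2018.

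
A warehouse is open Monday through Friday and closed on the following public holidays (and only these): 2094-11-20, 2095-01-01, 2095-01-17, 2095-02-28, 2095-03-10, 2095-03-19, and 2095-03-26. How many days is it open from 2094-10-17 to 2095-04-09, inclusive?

122 business days

2094-10-17 is a Sunday.
From 2094-10-17 to 2095-04-09 is 175 days inclusive.
175 = 7 × 25, so the span is exactly 25 full weeks.
Each full week contributes 5 weekdays (Mon–Fri): 25 × 5 = 125.
Total: 125.
Holidays: 2094-11-20 (Sat); 2095-01-01 (Sat); 2095-01-17 (Mon); 2095-02-28 (Mon); 2095-03-10 (Thu); 2095-03-19 (Sat); 2095-03-26 (Sat).
3 of the 7 holidays fall on weekdays; the rest are weekends and were already excluded.
Business days: 125 − 3 = 122.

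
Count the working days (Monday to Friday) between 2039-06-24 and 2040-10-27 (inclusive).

2039-06-24 is a Friday.
That's 492 days from start to end, counting both.
492 = 7 × 70 + 2, so there are 70 full weeks plus 2 extra days.
Each full week contributes 5 weekdays (Mon–Fri): 70 × 5 = 350.
The 2 extra days are Fri, Sat — 1 of them qualifies.
Total: 350 + 1 = 351.

351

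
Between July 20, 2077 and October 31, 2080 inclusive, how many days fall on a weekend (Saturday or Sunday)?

342

July 20, 2077 is a Tuesday.
From July 20, 2077 to October 31, 2080 is 1200 days inclusive.
1200 = 7 × 171 + 3, so there are 171 full weeks plus 3 extra days.
Each full week contributes 2 weekend days (Sat, Sun): 171 × 2 = 342.
The 3 extra days are Tue, Wed, Thu — none qualify.
Total: 342 + 0 = 342.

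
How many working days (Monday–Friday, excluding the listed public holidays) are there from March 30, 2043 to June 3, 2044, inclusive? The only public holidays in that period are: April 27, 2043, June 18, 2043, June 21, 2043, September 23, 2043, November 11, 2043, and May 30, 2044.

305 working days

March 30, 2043 is a Monday.
That's 432 days from start to end, counting both.
432 = 7 × 61 + 5, so there are 61 full weeks plus 5 extra days.
Each full week contributes 5 weekdays (Mon–Fri): 61 × 5 = 305.
The 5 extra days are Monday, Tuesday, Wednesday, Thursday, Friday — 5 of them qualify.
Total: 305 + 5 = 310.
Holidays: April 27, 2043 (Mon); June 18, 2043 (Thu); June 21, 2043 (Sun); September 23, 2043 (Wed); November 11, 2043 (Wed); May 30, 2044 (Mon).
5 of the 6 holidays fall on weekdays; the rest are weekends and were already excluded.
Business days: 310 − 5 = 305.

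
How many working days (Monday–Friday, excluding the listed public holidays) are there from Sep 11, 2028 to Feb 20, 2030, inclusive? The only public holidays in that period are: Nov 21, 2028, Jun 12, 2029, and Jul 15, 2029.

376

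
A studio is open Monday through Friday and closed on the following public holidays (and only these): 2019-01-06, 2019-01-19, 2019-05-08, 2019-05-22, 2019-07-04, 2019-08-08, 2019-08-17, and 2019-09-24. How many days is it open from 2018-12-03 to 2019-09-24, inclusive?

207

2018-12-03 is a Monday.
From 2018-12-03 to 2019-09-24 is 296 days inclusive.
296 = 7 × 42 + 2, so there are 42 full weeks plus 2 extra days.
Each full week contributes 5 weekdays (Mon–Fri): 42 × 5 = 210.
The 2 extra days are Mon, Tue — 2 of them qualify.
Total: 210 + 2 = 212.
Holidays: 2019-01-06 (Sun); 2019-01-19 (Sat); 2019-05-08 (Wed); 2019-05-22 (Wed); 2019-07-04 (Thu); 2019-08-08 (Thu); 2019-08-17 (Sat); 2019-09-24 (Tue).
5 of the 8 holidays fall on weekdays; the rest are weekends and were already excluded.
Business days: 212 − 5 = 207.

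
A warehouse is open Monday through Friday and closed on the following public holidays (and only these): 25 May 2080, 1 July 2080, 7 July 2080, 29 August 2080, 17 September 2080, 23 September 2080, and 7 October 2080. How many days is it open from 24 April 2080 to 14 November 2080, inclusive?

142 business days

24 April 2080 is a Wednesday.
From 24 April 2080 to 14 November 2080 is 205 days inclusive.
205 = 7 × 29 + 2, so there are 29 full weeks plus 2 extra days.
Each full week contributes 5 weekdays (Mon–Fri): 29 × 5 = 145.
The 2 extra days are Wed, Thu — 2 of them qualify.
Total: 145 + 2 = 147.
Holidays: 25 May 2080 (Sat); 1 July 2080 (Mon); 7 July 2080 (Sun); 29 August 2080 (Thu); 17 September 2080 (Tue); 23 September 2080 (Mon); 7 October 2080 (Mon).
5 of the 7 holidays fall on weekdays; the rest are weekends and were already excluded.
Business days: 147 − 5 = 142.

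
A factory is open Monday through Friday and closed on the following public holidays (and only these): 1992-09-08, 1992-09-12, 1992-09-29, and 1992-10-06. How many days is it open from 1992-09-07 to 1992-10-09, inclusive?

1992-09-07 is a Monday.
That's 33 days from start to end, counting both.
33 = 7 × 4 + 5, so there are 4 full weeks plus 5 extra days.
Each full week contributes 5 weekdays (Mon–Fri): 4 × 5 = 20.
The 5 extra days are Monday, Tuesday, Wednesday, Thursday, Friday — 5 of them qualify.
Total: 20 + 5 = 25.
Holidays: 1992-09-08 (Tue); 1992-09-12 (Sat); 1992-09-29 (Tue); 1992-10-06 (Tue).
3 of the 4 holidays fall on weekdays; the rest are weekends and were already excluded.
Business days: 25 − 3 = 22.

22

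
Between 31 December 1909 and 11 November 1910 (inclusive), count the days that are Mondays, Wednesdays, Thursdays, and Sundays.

180

31 December 1909 is a Friday.
From 31 December 1909 to 11 November 1910 is 316 days inclusive.
316 = 7 × 45 + 1, so there are 45 full weeks plus 1 extra day.
Each full week contributes 4 days from the set (Mon, Wed, Thu, Sun): 45 × 4 = 180.
The 1 extra day is Friday — none qualify.
Total: 180 + 0 = 180.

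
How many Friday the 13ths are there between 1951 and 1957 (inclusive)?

13

Friday-the-13ths by year:
1951: Apr, Jul
1952: Jun
1953: Feb, Mar, Nov
1954: Aug
1955: May
1956: Jan, Apr, Jul
1957: Sep, Dec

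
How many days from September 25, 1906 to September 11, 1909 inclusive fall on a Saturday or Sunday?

September 25, 1906 is a Tuesday.
That's 1083 days from start to end, counting both.
1083 = 7 × 154 + 5, so there are 154 full weeks plus 5 extra days.
Each full week contributes 2 days from the set (Sat, Sun): 154 × 2 = 308.
The 5 extra days are Tue, Wed, Thu, Fri, Sat — 1 of them qualifies.
Total: 308 + 1 = 309.

309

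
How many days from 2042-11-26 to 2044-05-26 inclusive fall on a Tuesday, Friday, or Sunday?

2042-11-26 is a Wednesday.
From 2042-11-26 to 2044-05-26 is 548 days inclusive.
548 = 7 × 78 + 2, so there are 78 full weeks plus 2 extra days.
Each full week contributes 3 days from the set (Tue, Fri, Sun): 78 × 3 = 234.
The 2 extra days are Wed, Thu — none qualify.
Total: 234 + 0 = 234.

234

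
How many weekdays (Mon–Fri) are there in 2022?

2022-01-01 is a Saturday.
The range spans 365 days (inclusive of both endpoints).
365 = 7 × 52 + 1, so there are 52 full weeks plus 1 extra day.
Each full week contributes 5 weekdays (Mon–Fri): 52 × 5 = 260.
The 1 extra day is Sat — none qualify.
Total: 260 + 0 = 260.

260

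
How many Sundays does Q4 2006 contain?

1 October 2006 is a Sunday.
From 1 October 2006 to 31 December 2006 is 92 days inclusive.
92 = 7 × 13 + 1, so there are 13 full weeks plus 1 extra day.
Each full week contributes one Sunday: 13 so far.
The 1 extra day is Sunday — 1 of them qualifies.
Total: 13 + 1 = 14.

14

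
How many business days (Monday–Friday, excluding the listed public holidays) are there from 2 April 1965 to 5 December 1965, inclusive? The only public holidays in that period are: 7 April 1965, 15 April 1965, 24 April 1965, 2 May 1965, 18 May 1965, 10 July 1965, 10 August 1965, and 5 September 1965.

2 April 1965 is a Friday.
The range spans 248 days (inclusive of both endpoints).
248 = 7 × 35 + 3, so there are 35 full weeks plus 3 extra days.
Each full week contributes 5 weekdays (Mon–Fri): 35 × 5 = 175.
The 3 extra days are Fri, Sat, Sun — 1 of them qualifies.
Total: 175 + 1 = 176.
Holidays: 7 April 1965 (Wed); 15 April 1965 (Thu); 24 April 1965 (Sat); 2 May 1965 (Sun); 18 May 1965 (Tue); 10 July 1965 (Sat); 10 August 1965 (Tue); 5 September 1965 (Sun).
4 of the 8 holidays fall on weekdays; the rest are weekends and were already excluded.
Business days: 176 − 4 = 172.

172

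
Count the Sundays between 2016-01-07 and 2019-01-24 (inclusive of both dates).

2016-01-07 is a Thursday.
The range spans 1114 days (inclusive of both endpoints).
1114 = 7 × 159 + 1, so there are 159 full weeks plus 1 extra day.
Each full week contributes one Sunday: 159 so far.
The 1 extra day is Thu — none qualify.
Total: 159 + 0 = 159.

159 Sundays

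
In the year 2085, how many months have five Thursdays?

A month has five Thursdays exactly when Thursday falls within its first (length − 28) days.
Jan: 31 days, starts Mon → 5 of Mon, Tue, Wed
Feb: 28 days, starts Thu → 5 of (none)
Mar: 31 days, starts Thu → 5 of Thu, Fri, Sat ✓
Apr: 30 days, starts Sun → 5 of Sun, Mon
May: 31 days, starts Tue → 5 of Tue, Wed, Thu ✓
Jun: 30 days, starts Fri → 5 of Fri, Sat
Jul: 31 days, starts Sun → 5 of Sun, Mon, Tue
Aug: 31 days, starts Wed → 5 of Wed, Thu, Fri ✓
Sep: 30 days, starts Sat → 5 of Sat, Sun
Oct: 31 days, starts Mon → 5 of Mon, Tue, Wed
Nov: 30 days, starts Thu → 5 of Thu, Fri ✓
Dec: 31 days, starts Sat → 5 of Sat, Sun, Mon
Months with five Thursdays: Mar, May, Aug, Nov.

4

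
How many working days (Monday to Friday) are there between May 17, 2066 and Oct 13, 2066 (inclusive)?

108

May 17, 2066 is a Monday.
The range spans 150 days (inclusive of both endpoints).
150 = 7 × 21 + 3, so there are 21 full weeks plus 3 extra days.
Each full week contributes 5 weekdays (Mon–Fri): 21 × 5 = 105.
The 3 extra days are Monday, Tuesday, Wednesday — 3 of them qualify.
Total: 105 + 3 = 108.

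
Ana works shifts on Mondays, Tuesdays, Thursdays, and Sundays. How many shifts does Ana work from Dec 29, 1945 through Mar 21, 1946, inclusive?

48

Dec 29, 1945 is a Saturday.
From Dec 29, 1945 to Mar 21, 1946 is 83 days inclusive.
83 = 7 × 11 + 6, so there are 11 full weeks plus 6 extra days.
Each full week contributes 4 days from the set (Mon, Tue, Thu, Sun): 11 × 4 = 44.
The 6 extra days are Saturday, Sunday, Monday, Tuesday, Wednesday, Thursday — 4 of them qualify.
Total: 44 + 4 = 48.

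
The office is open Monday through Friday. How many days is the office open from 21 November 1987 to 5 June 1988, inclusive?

21 November 1987 is a Saturday.
That's 198 days from start to end, counting both.
198 = 7 × 28 + 2, so there are 28 full weeks plus 2 extra days.
Each full week contributes 5 weekdays (Mon–Fri): 28 × 5 = 140.
The 2 extra days are Sat, Sun — none qualify.
Total: 140 + 0 = 140.

140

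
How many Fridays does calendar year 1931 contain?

1931-01-01 is a Thursday.
That's 365 days from start to end, counting both.
365 = 7 × 52 + 1, so there are 52 full weeks plus 1 extra day.
Each full week contributes one Friday: 52 so far.
The 1 extra day is Thu — none qualify.
Total: 52 + 0 = 52.

52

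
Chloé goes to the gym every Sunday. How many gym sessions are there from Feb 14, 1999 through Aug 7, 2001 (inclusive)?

Feb 14, 1999 is a Sunday.
From Feb 14, 1999 to Aug 7, 2001 is 906 days inclusive.
906 = 7 × 129 + 3, so there are 129 full weeks plus 3 extra days.
Each full week contributes one Sunday: 129 so far.
The 3 extra days are Sun, Mon, Tue — 1 of them qualifies.
Total: 129 + 1 = 130.

130 Sundays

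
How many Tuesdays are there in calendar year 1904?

1 January 1904 is a Friday.
From 1 January 1904 to 31 December 1904 is 366 days inclusive.
366 = 7 × 52 + 2, so there are 52 full weeks plus 2 extra days.
Each full week contributes one Tuesday: 52 so far.
The 2 extra days are Friday, Saturday — none qualify.
Total: 52 + 0 = 52.

52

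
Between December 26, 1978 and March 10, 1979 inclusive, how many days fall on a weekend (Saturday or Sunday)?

December 26, 1978 is a Tuesday.
That's 75 days from start to end, counting both.
75 = 7 × 10 + 5, so there are 10 full weeks plus 5 extra days.
Each full week contributes 2 weekend days (Sat, Sun): 10 × 2 = 20.
The 5 extra days are Tuesday, Wednesday, Thursday, Friday, Saturday — 1 of them qualifies.
Total: 20 + 1 = 21.

21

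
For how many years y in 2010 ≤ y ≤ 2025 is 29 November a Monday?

2

Day of week of November 29 in each year:
2010: Mon ✓, 2011: Tue, 2012: Thu, 2013: Fri, 2014: Sat, 2015: Sun, 2016: Tue, 2017: Wed, 2018: Thu, 2019: Fri, 2020: Sun, 2021: Mon ✓, 2022: Tue, 2023: Wed, 2024: Fri, 2025: Sat
Mondays: 2010, 2021.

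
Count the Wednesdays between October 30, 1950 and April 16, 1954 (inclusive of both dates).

181 Wednesdays

October 30, 1950 is a Monday.
That's 1265 days from start to end, counting both.
1265 = 7 × 180 + 5, so there are 180 full weeks plus 5 extra days.
Each full week contributes one Wednesday: 180 so far.
The 5 extra days are Monday, Tuesday, Wednesday, Thursday, Friday — 1 of them qualifies.
Total: 180 + 1 = 181.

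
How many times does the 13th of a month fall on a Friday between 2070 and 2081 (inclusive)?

20

Friday-the-13ths by year:
2070: Jun
2071: Feb, Mar, Nov
2072: May
2073: Jan, Oct
2074: Apr, Jul
2075: Sep, Dec
2076: Mar, Nov
2077: Aug
2078: May
2079: Jan, Oct
2080: Sep, Dec
2081: Jun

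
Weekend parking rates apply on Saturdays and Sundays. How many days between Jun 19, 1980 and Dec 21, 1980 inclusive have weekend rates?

Jun 19, 1980 is a Thursday.
The range spans 186 days (inclusive of both endpoints).
186 = 7 × 26 + 4, so there are 26 full weeks plus 4 extra days.
Each full week contributes 2 weekend days (Sat, Sun): 26 × 2 = 52.
The 4 extra days are Thursday, Friday, Saturday, Sunday — 2 of them qualify.
Total: 52 + 2 = 54.

54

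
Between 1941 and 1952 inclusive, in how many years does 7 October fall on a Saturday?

Day of week of October 7 in each year:
1941: Tue, 1942: Wed, 1943: Thu, 1944: Sat ✓, 1945: Sun, 1946: Mon, 1947: Tue, 1948: Thu, 1949: Fri, 1950: Sat ✓, 1951: Sun, 1952: Tue
Saturdays: 1944, 1950.

2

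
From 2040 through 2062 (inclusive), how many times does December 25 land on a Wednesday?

Day of week of December 25 in each year:
2040: Tue, 2041: Wed ✓, 2042: Thu, 2043: Fri, 2044: Sun, 2045: Mon, 2046: Tue, 2047: Wed ✓, 2048: Fri, 2049: Sat, 2050: Sun, 2051: Mon, 2052: Wed ✓, 2053: Thu, 2054: Fri, 2055: Sat, 2056: Mon, 2057: Tue, 2058: Wed ✓, 2059: Thu, 2060: Sat, 2061: Sun, 2062: Mon
Wednesdays: 2041, 2047, 2052, 2058.

4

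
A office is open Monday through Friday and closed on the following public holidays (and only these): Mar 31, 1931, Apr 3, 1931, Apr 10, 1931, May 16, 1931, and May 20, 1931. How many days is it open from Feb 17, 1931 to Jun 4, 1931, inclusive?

Feb 17, 1931 is a Tuesday.
The range spans 108 days (inclusive of both endpoints).
108 = 7 × 15 + 3, so there are 15 full weeks plus 3 extra days.
Each full week contributes 5 weekdays (Mon–Fri): 15 × 5 = 75.
The 3 extra days are Tuesday, Wednesday, Thursday — 3 of them qualify.
Total: 75 + 3 = 78.
Holidays: Mar 31, 1931 (Tue); Apr 3, 1931 (Fri); Apr 10, 1931 (Fri); May 16, 1931 (Sat); May 20, 1931 (Wed).
4 of the 5 holidays fall on weekdays; the rest are weekends and were already excluded.
Business days: 78 − 4 = 74.

74 working days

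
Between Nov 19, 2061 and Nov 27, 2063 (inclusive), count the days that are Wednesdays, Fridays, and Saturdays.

316

Nov 19, 2061 is a Saturday.
The range spans 739 days (inclusive of both endpoints).
739 = 7 × 105 + 4, so there are 105 full weeks plus 4 extra days.
Each full week contributes 3 days from the set (Wed, Fri, Sat): 105 × 3 = 315.
The 4 extra days are Saturday, Sunday, Monday, Tuesday — 1 of them qualifies.
Total: 315 + 1 = 316.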